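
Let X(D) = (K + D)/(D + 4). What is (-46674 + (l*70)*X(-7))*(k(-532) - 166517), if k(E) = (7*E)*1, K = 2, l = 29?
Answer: 7369846384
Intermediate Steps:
k(E) = 7*E
X(D) = (2 + D)/(4 + D) (X(D) = (2 + D)/(D + 4) = (2 + D)/(4 + D))
(-46674 + (l*70)*X(-7))*(k(-532) - 166517) = (-46674 + (29*70)*((2 - 7)/(4 - 7)))*(7*(-532) - 166517) = (-46674 + 2030*(-5/(-3)))*(-3724 - 166517) = (-46674 + 2030*(-1/3*(-5)))*(-170241) = (-46674 + 2030*(5/3))*(-170241) = (-46674 + 10150/3)*(-170241) = -129872/3*(-170241) = 7369846384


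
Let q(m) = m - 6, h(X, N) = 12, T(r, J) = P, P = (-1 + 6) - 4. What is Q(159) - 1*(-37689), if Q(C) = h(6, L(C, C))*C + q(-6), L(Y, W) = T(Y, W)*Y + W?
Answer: 39585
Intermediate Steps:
P = 1 (P = 5 - 4 = 1)
T(r, J) = 1
L(Y, W) = W + Y (L(Y, W) = 1*Y + W = Y + W = W + Y)
q(m) = -6 + m
Q(C) = -12 + 12*C (Q(C) = 12*C + (-6 - 6) = 12*C - 12 = -12 + 12*C)
Q(159) - 1*(-37689) = (-12 + 12*159) - 1*(-37689) = (-12 + 1908) + 37689 = 1896 + 37689 = 39585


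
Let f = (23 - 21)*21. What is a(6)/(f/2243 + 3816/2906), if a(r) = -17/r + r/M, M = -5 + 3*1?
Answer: -22813553/5208804 ≈ -4.3798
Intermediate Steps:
f = 42 (f = 2*21 = 42)
M = -2 (M = -5 + 3 = -2)
a(r) = -17/r - r/2 (a(r) = -17/r + r/(-2) = -17/r + r*(-½) = -17/r - r/2)
a(6)/(f/2243 + 3816/2906) = (-17/6 - ½*6)/(42/2243 + 3816/2906) = (-17*⅙ - 3)/(42*(1/2243) + 3816*(1/2906)) = (-17/6 - 3)/(42/2243 + 1908/1453) = -35/(6*4340670/3259079) = -35/6*3259079/4340670 = -22813553/5208804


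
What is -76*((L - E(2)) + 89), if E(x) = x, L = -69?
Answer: -1368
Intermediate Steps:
-76*((L - E(2)) + 89) = -76*((-69 - 1*2) + 89) = -76*((-69 - 2) + 89) = -76*(-71 + 89) = -76*18 = -1368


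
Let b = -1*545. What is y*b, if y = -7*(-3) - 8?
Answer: -7085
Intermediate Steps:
y = 13 (y = 21 - 8 = 13)
b = -545
y*b = 13*(-545) = -7085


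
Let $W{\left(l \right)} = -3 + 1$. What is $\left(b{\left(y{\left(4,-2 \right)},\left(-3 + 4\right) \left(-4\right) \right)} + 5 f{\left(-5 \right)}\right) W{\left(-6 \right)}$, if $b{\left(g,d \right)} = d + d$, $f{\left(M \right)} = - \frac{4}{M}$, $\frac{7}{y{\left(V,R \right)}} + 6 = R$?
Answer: $8$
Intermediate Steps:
$y{\left(V,R \right)} = \frac{7}{-6 + R}$
$W{\left(l \right)} = -2$
$b{\left(g,d \right)} = 2 d$
$\left(b{\left(y{\left(4,-2 \right)},\left(-3 + 4\right) \left(-4\right) \right)} + 5 f{\left(-5 \right)}\right) W{\left(-6 \right)} = \left(2 \left(-3 + 4\right) \left(-4\right) + 5 \left(- \frac{4}{-5}\right)\right) \left(-2\right) = \left(2 \cdot 1 \left(-4\right) + 5 \left(\left(-4\right) \left(- \frac{1}{5}\right)\right)\right) \left(-2\right) = \left(2 \left(-4\right) + 5 \cdot \frac{4}{5}\right) \left(-2\right) = \left(-8 + 4\right) \left(-2\right) = \left(-4\right) \left(-2\right) = 8$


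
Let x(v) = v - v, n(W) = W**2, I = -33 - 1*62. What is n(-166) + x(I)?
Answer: 27556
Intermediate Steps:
I = -95 (I = -33 - 62 = -95)
x(v) = 0
n(-166) + x(I) = (-166)**2 + 0 = 27556 + 0 = 27556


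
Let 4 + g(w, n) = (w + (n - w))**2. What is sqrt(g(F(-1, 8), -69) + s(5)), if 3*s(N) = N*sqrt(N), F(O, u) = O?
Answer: sqrt(42813 + 15*sqrt(5))/3 ≈ 68.998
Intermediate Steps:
s(N) = N**(3/2)/3 (s(N) = (N*sqrt(N))/3 = N**(3/2)/3)
g(w, n) = -4 + n**2 (g(w, n) = -4 + (w + (n - w))**2 = -4 + n**2)
sqrt(g(F(-1, 8), -69) + s(5)) = sqrt((-4 + (-69)**2) + 5**(3/2)/3) = sqrt((-4 + 4761) + (5*sqrt(5))/3) = sqrt(4757 + 5*sqrt(5)/3)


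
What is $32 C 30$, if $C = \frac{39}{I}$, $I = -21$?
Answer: $- \frac{12480}{7} \approx -1782.9$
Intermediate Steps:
$C = - \frac{13}{7}$ ($C = \frac{39}{-21} = 39 \left(- \frac{1}{21}\right) = - \frac{13}{7} \approx -1.8571$)
$32 C 30 = 32 \left(- \frac{13}{7}\right) 30 = \left(- \frac{416}{7}\right) 30 = - \frac{12480}{7}$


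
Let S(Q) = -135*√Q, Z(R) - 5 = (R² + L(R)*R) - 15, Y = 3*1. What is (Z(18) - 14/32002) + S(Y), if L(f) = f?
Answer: 10208631/16001 - 135*√3 ≈ 404.17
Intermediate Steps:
Y = 3
Z(R) = -10 + 2*R² (Z(R) = 5 + ((R² + R*R) - 15) = 5 + ((R² + R²) - 15) = 5 + (2*R² - 15) = 5 + (-15 + 2*R²) = -10 + 2*R²)
(Z(18) - 14/32002) + S(Y) = ((-10 + 2*18²) - 14/32002) - 135*√3 = ((-10 + 2*324) - 14*1/32002) - 135*√3 = ((-10 + 648) - 7/16001) - 135*√3 = (638 - 7/16001) - 135*√3 = 10208631/16001 - 135*√3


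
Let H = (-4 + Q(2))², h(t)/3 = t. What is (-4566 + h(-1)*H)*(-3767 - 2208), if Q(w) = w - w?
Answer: 27568650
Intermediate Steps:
h(t) = 3*t
Q(w) = 0
H = 16 (H = (-4 + 0)² = (-4)² = 16)
(-4566 + h(-1)*H)*(-3767 - 2208) = (-4566 + (3*(-1))*16)*(-3767 - 2208) = (-4566 - 3*16)*(-5975) = (-4566 - 48)*(-5975) = -4614*(-5975) = 27568650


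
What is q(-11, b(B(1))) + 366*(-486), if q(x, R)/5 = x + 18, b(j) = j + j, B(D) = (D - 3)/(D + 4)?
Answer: -177841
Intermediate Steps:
B(D) = (-3 + D)/(4 + D)
b(j) = 2*j
q(x, R) = 90 + 5*x (q(x, R) = 5*(x + 18) = 5*(18 + x) = 90 + 5*x)
q(-11, b(B(1))) + 366*(-486) = (90 + 5*(-11)) + 366*(-486) = (90 - 55) - 177876 = 35 - 177876 = -177841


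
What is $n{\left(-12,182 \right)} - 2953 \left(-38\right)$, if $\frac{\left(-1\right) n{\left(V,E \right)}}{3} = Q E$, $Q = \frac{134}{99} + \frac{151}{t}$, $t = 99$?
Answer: $\frac{1217064}{11} \approx 1.1064 \cdot 10^{5}$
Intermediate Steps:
$Q = \frac{95}{33}$ ($Q = \frac{134}{99} + \frac{151}{99} = \frac{95}{33} \approx 2.8788$)
$n{\left(V,E \right)} = - \frac{95 E}{11}$ ($n{\left(V,E \right)} = - 3 \frac{95 E}{33} = - \frac{95 E}{11}$)
$n{\left(-12,182 \right)} - 2953 \left(-38\right) = \left(- \frac{95}{11}\right) 182 - 2953 \left(-38\right) = - \frac{17290}{11} - -112214 = - \frac{17290}{11} + 112214 = \frac{1217064}{11}$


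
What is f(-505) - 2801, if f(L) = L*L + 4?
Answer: 252228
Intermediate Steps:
f(L) = 4 + L² (f(L) = L² + 4 = 4 + L²)
f(-505) - 2801 = (4 + (-505)²) - 2801 = (4 + 255025) - 2801 = 255029 - 2801 = 252228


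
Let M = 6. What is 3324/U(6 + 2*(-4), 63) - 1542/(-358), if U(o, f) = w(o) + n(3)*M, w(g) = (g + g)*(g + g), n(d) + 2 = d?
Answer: 305979/1969 ≈ 155.40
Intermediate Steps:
n(d) = -2 + d
w(g) = 4*g² (w(g) = (2*g)*(2*g) = 4*g²)
U(o, f) = 6 + 4*o² (U(o, f) = 4*o² + (-2 + 3)*6 = 4*o² + 1*6 = 4*o² + 6 = 6 + 4*o²)
3324/U(6 + 2*(-4), 63) - 1542/(-358) = 3324/(6 + 4*(6 + 2*(-4))²) - 1542/(-358) = 3324/(6 + 4*(6 - 8)²) - 1542*(-1/358) = 3324/(6 + 4*(-2)²) + 771/179 = 3324/(6 + 4*4) + 771/179 = 3324/(6 + 16) + 771/179 = 3324/22 + 771/179 = 3324*(1/22) + 771/179 = 1662/11 + 771/179 = 305979/1969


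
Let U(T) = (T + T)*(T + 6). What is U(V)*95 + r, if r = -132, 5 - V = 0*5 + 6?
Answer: -1082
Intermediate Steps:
V = -1 (V = 5 - (0*5 + 6) = 5 - (0 + 6) = 5 - 1*6 = 5 - 6 = -1)
U(T) = 2*T*(6 + T) (U(T) = (2*T)*(6 + T) = 2*T*(6 + T))
U(V)*95 + r = (2*(-1)*(6 - 1))*95 - 132 = (2*(-1)*5)*95 - 132 = -10*95 - 132 = -950 - 132 = -1082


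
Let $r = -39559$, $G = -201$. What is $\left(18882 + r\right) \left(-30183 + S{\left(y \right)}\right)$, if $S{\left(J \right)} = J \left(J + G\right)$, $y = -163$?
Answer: $-602713873$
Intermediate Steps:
$S{\left(J \right)} = J \left(-201 + J\right)$ ($S{\left(J \right)} = J \left(J - 201\right) = J \left(-201 + J\right)$)
$\left(18882 + r\right) \left(-30183 + S{\left(y \right)}\right) = \left(18882 - 39559\right) \left(-30183 - 163 \left(-201 - 163\right)\right) = - 20677 \left(-30183 - -59332\right) = - 20677 \left(-30183 + 59332\right) = \left(-20677\right) 29149 = -602713873$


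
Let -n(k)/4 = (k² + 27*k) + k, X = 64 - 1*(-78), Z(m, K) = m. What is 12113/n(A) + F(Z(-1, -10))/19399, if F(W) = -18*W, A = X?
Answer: -233242007/1873167440 ≈ -0.12452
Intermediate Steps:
X = 142 (X = 64 + 78 = 142)
A = 142
n(k) = -112*k - 4*k² (n(k) = -4*((k² + 27*k) + k) = -4*(k² + 28*k) = -112*k - 4*k²)
12113/n(A) + F(Z(-1, -10))/19399 = 12113/((-4*142*(28 + 142))) - 18*(-1)/19399 = 12113/((-4*142*170)) + 18*(1/19399) = 12113/(-96560) + 18/19399 = 12113*(-1/96560) + 18/19399 = -12113/96560 + 18/19399 = -233242007/1873167440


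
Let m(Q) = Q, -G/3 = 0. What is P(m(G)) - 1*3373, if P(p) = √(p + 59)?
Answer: -3373 + √59 ≈ -3365.3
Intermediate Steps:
G = 0 (G = -3*0 = 0)
P(p) = √(59 + p)
P(m(G)) - 1*3373 = √(59 + 0) - 1*3373 = √59 - 3373 = -3373 + √59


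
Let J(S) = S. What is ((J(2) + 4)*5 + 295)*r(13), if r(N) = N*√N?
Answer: 4225*√13 ≈ 15233.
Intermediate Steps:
r(N) = N^(3/2)
((J(2) + 4)*5 + 295)*r(13) = ((2 + 4)*5 + 295)*13^(3/2) = (6*5 + 295)*(13*√13) = (30 + 295)*(13*√13) = 325*(13*√13) = 4225*√13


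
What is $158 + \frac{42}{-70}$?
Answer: $\frac{787}{5} \approx 157.4$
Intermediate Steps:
$158 + \frac{42}{-70} = 158 + 42 \left(- \frac{1}{70}\right) = 158 - \frac{3}{5} = \frac{787}{5}$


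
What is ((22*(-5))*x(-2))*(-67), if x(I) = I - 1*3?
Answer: -36850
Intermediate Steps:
x(I) = -3 + I (x(I) = I - 3 = -3 + I)
((22*(-5))*x(-2))*(-67) = ((22*(-5))*(-3 - 2))*(-67) = -110*(-5)*(-67) = 550*(-67) = -36850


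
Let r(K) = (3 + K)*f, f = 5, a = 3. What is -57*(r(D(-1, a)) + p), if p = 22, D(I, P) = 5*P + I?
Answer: -6099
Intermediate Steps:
D(I, P) = I + 5*P
r(K) = 15 + 5*K (r(K) = (3 + K)*5 = 15 + 5*K)
-57*(r(D(-1, a)) + p) = -57*((15 + 5*(-1 + 5*3)) + 22) = -57*((15 + 5*(-1 + 15)) + 22) = -57*((15 + 5*14) + 22) = -57*((15 + 70) + 22) = -57*(85 + 22) = -57*107 = -6099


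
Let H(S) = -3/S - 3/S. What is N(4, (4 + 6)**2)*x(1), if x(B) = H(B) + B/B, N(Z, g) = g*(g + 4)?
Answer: -52000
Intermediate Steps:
N(Z, g) = g*(4 + g)
H(S) = -6/S
x(B) = 1 - 6/B (x(B) = -6/B + B/B = -6/B + 1 = 1 - 6/B)
N(4, (4 + 6)**2)*x(1) = ((4 + 6)**2*(4 + (4 + 6)**2))*((-6 + 1)/1) = (10**2*(4 + 10**2))*(1*(-5)) = (100*(4 + 100))*(-5) = (100*104)*(-5) = 10400*(-5) = -52000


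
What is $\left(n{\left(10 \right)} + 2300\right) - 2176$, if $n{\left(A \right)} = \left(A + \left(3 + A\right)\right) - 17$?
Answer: $130$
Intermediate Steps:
$n{\left(A \right)} = -14 + 2 A$ ($n{\left(A \right)} = \left(3 + 2 A\right) - 17 = -14 + 2 A$)
$\left(n{\left(10 \right)} + 2300\right) - 2176 = \left(\left(-14 + 2 \cdot 10\right) + 2300\right) - 2176 = \left(\left(-14 + 20\right) + 2300\right) - 2176 = \left(6 + 2300\right) - 2176 = 2306 - 2176 = 130$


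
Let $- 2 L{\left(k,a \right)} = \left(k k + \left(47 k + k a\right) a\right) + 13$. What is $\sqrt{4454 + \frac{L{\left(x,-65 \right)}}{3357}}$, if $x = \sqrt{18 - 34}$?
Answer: $\frac{\sqrt{22308502614 - 3491280 i}}{2238} \approx 66.738 - 0.0052223 i$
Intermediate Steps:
$x = 4 i$ ($x = \sqrt{-16} = 4 i \approx 4.0 i$)
$L{\left(k,a \right)} = - \frac{13}{2} - \frac{k^{2}}{2} - \frac{a \left(47 k + a k\right)}{2}$ ($L{\left(k,a \right)} = - \frac{\left(k k + \left(47 k + k a\right) a\right) + 13}{2} = - \frac{\left(k^{2} + \left(47 k + a k\right) a\right) + 13}{2} = - \frac{\left(k^{2} + a \left(47 k + a k\right)\right) + 13}{2} = - \frac{13 + k^{2} + a \left(47 k + a k\right)}{2} = - \frac{13}{2} - \frac{k^{2}}{2} - \frac{a \left(47 k + a k\right)}{2}$)
$\sqrt{4454 + \frac{L{\left(x,-65 \right)}}{3357}} = \sqrt{4454 + \frac{- \frac{13}{2} - \frac{\left(4 i\right)^{2}}{2} - - \frac{3055 \cdot 4 i}{2} - \frac{4 i \left(-65\right)^{2}}{2}}{3357}} = \sqrt{4454 + \left(- \frac{13}{2} - -8 + 6110 i - \frac{1}{2} \cdot 4 i 4225\right) \frac{1}{3357}} = \sqrt{4454 + \left(- \frac{13}{2} + 8 + 6110 i - 8450 i\right) \frac{1}{3357}} = \sqrt{4454 + \left(\frac{3}{2} - 2340 i\right) \frac{1}{3357}} = \sqrt{4454 + \left(\frac{1}{2238} - \frac{260 i}{373}\right)} = \sqrt{\frac{9968053}{2238} - \frac{260 i}{373}}$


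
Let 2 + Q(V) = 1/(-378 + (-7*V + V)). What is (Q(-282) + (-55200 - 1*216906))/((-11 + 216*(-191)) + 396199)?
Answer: -357549911/466380648 ≈ -0.76665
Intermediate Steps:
Q(V) = -2 + 1/(-378 - 6*V) (Q(V) = -2 + 1/(-378 + (-7*V + V)) = -2 + 1/(-378 - 6*V))
(Q(-282) + (-55200 - 1*216906))/((-11 + 216*(-191)) + 396199) = ((-757 - 12*(-282))/(6*(63 - 282)) + (-55200 - 1*216906))/((-11 + 216*(-191)) + 396199) = ((⅙)*(-757 + 3384)/(-219) + (-55200 - 216906))/((-11 - 41256) + 396199) = ((⅙)*(-1/219)*2627 - 272106)/(-41267 + 396199) = (-2627/1314 - 272106)/354932 = -357549911/1314*1/354932 = -357549911/466380648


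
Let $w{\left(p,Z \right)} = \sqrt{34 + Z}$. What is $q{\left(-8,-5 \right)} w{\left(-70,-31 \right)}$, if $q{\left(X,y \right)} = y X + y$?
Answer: $35 \sqrt{3} \approx 60.622$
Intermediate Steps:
$q{\left(X,y \right)} = y + X y$ ($q{\left(X,y \right)} = X y + y = y + X y$)
$q{\left(-8,-5 \right)} w{\left(-70,-31 \right)} = - 5 \left(1 - 8\right) \sqrt{34 - 31} = \left(-5\right) \left(-7\right) \sqrt{3} = 35 \sqrt{3}$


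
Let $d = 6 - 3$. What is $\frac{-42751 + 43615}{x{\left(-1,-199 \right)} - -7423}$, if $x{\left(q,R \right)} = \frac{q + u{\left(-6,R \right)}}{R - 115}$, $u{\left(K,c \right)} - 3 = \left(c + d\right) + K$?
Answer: $\frac{135648}{1165511} \approx 0.11638$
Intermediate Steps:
$d = 3$
$u{\left(K,c \right)} = 6 + K + c$ ($u{\left(K,c \right)} = 3 + \left(\left(c + 3\right) + K\right) = 3 + \left(\left(3 + c\right) + K\right) = 3 + \left(3 + K + c\right) = 6 + K + c$)
$x{\left(q,R \right)} = \frac{R + q}{-115 + R}$ ($x{\left(q,R \right)} = \frac{q + \left(6 - 6 + R\right)}{R - 115} = \frac{q + R}{-115 + R} = \frac{R + q}{-115 + R}$)
$\frac{-42751 + 43615}{x{\left(-1,-199 \right)} - -7423} = \frac{-42751 + 43615}{\frac{-199 - 1}{-115 - 199} - -7423} = \frac{864}{\frac{1}{-314} \left(-200\right) + \left(-2980 + 10403\right)} = \frac{864}{\left(- \frac{1}{314}\right) \left(-200\right) + 7423} = \frac{864}{\frac{100}{157} + 7423} = \frac{864}{\frac{1165511}{157}} = 864 \cdot \frac{157}{1165511} = \frac{135648}{1165511}$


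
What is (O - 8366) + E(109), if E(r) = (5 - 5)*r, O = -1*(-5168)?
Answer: -3198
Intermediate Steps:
O = 5168
E(r) = 0 (E(r) = 0*r = 0)
(O - 8366) + E(109) = (5168 - 8366) + 0 = -3198 + 0 = -3198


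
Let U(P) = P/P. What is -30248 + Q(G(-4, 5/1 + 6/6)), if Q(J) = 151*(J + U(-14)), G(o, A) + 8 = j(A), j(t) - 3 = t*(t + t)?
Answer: -19980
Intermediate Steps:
j(t) = 3 + 2*t² (j(t) = 3 + t*(t + t) = 3 + t*(2*t) = 3 + 2*t²)
U(P) = 1
G(o, A) = -5 + 2*A² (G(o, A) = -8 + (3 + 2*A²) = -5 + 2*A²)
Q(J) = 151 + 151*J (Q(J) = 151*(J + 1) = 151*(1 + J) = 151 + 151*J)
-30248 + Q(G(-4, 5/1 + 6/6)) = -30248 + (151 + 151*(-5 + 2*(5/1 + 6/6)²)) = -30248 + (151 + 151*(-5 + 2*(5*1 + 6*(⅙))²)) = -30248 + (151 + 151*(-5 + 2*(5 + 1)²)) = -30248 + (151 + 151*(-5 + 2*6²)) = -30248 + (151 + 151*(-5 + 2*36)) = -30248 + (151 + 151*(-5 + 72)) = -30248 + (151 + 151*67) = -30248 + (151 + 10117) = -30248 + 10268 = -19980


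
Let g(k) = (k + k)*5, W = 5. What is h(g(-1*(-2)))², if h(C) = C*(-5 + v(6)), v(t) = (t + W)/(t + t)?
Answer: 60025/9 ≈ 6669.4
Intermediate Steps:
v(t) = (5 + t)/(2*t) (v(t) = (t + 5)/(t + t) = (5 + t)/((2*t)) = (5 + t)*(1/(2*t)) = (5 + t)/(2*t))
g(k) = 10*k (g(k) = (2*k)*5 = 10*k)
h(C) = -49*C/12 (h(C) = C*(-5 + (½)*(5 + 6)/6) = C*(-5 + (½)*(⅙)*11) = C*(-5 + 11/12) = C*(-49/12) = -49*C/12)
h(g(-1*(-2)))² = (-245*(-1*(-2))/6)² = (-245*2/6)² = (-49/12*20)² = (-245/3)² = 60025/9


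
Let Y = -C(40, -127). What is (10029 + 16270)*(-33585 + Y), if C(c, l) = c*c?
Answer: -925330315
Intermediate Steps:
C(c, l) = c**2
Y = -1600 (Y = -1*40**2 = -1*1600 = -1600)
(10029 + 16270)*(-33585 + Y) = (10029 + 16270)*(-33585 - 1600) = 26299*(-35185) = -925330315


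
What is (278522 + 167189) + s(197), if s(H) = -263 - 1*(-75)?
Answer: 445523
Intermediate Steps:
s(H) = -188 (s(H) = -263 + 75 = -188)
(278522 + 167189) + s(197) = (278522 + 167189) - 188 = 445711 - 188 = 445523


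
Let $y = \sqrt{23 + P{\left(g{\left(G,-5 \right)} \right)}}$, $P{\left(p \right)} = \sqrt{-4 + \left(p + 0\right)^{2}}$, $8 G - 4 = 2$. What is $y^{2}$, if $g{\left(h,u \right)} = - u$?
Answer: $23 + \sqrt{21} \approx 27.583$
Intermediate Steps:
$G = \frac{3}{4}$ ($G = \frac{1}{2} + \frac{1}{8} \cdot 2 = \frac{1}{2} + \frac{1}{4} = \frac{3}{4} \approx 0.75$)
$P{\left(p \right)} = \sqrt{-4 + p^{2}}$
$y = \sqrt{23 + \sqrt{21}}$ ($y = \sqrt{23 + \sqrt{-4 + \left(\left(-1\right) \left(-5\right)\right)^{2}}} = \sqrt{23 + \sqrt{-4 + 5^{2}}} = \sqrt{23 + \sqrt{-4 + 25}} = \sqrt{23 + \sqrt{21}} \approx 5.2519$)
$y^{2} = \left(\sqrt{23 + \sqrt{21}}\right)^{2} = 23 + \sqrt{21}$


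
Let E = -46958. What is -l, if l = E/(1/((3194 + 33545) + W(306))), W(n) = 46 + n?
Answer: 1741719178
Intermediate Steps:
l = -1741719178 (l = -46958/(1/((3194 + 33545) + (46 + 306))) = -46958/(1/(36739 + 352)) = -46958/(1/37091) = -46958/1/37091 = -46958*37091 = -1741719178)
-l = -1*(-1741719178) = 1741719178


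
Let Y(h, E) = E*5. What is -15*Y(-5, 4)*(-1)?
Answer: 300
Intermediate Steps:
Y(h, E) = 5*E
-15*Y(-5, 4)*(-1) = -15*5*4*(-1) = -300*(-1) = -15*(-20) = 300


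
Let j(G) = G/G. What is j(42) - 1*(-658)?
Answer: 659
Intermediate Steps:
j(G) = 1
j(42) - 1*(-658) = 1 - 1*(-658) = 1 + 658 = 659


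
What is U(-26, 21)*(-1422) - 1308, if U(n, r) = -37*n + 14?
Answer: -1389180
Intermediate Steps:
U(n, r) = 14 - 37*n
U(-26, 21)*(-1422) - 1308 = (14 - 37*(-26))*(-1422) - 1308 = (14 + 962)*(-1422) - 1308 = 976*(-1422) - 1308 = -1387872 - 1308 = -1389180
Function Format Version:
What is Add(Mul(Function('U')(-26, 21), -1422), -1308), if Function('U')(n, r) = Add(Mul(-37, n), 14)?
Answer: -1389180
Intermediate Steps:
Function('U')(n, r) = Add(14, Mul(-37, n))
Add(Mul(Function('U')(-26, 21), -1422), -1308) = Add(Mul(Add(14, Mul(-37, -26)), -1422), -1308) = Add(Mul(Add(14, 962), -1422), -1308) = Add(Mul(976, -1422), -1308) = Add(-1387872, -1308) = -1389180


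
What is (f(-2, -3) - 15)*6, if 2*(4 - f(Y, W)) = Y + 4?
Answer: -72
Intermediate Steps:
f(Y, W) = 2 - Y/2 (f(Y, W) = 4 - (Y + 4)/2 = 4 - (4 + Y)/2 = 4 + (-2 - Y/2) = 2 - Y/2)
(f(-2, -3) - 15)*6 = ((2 - ½*(-2)) - 15)*6 = ((2 + 1) - 15)*6 = (3 - 15)*6 = -12*6 = -72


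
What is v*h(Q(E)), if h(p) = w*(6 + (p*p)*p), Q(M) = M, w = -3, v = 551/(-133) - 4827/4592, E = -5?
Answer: -1216401/656 ≈ -1854.3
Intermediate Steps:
v = -23851/4592 (v = 551*(-1/133) - 4827*1/4592 = -29/7 - 4827/4592 = -23851/4592 ≈ -5.1940)
h(p) = -18 - 3*p**3 (h(p) = -3*(6 + (p*p)*p) = -3*(6 + p**2*p) = -3*(6 + p**3) = -18 - 3*p**3)
v*h(Q(E)) = -23851*(-18 - 3*(-5)**3)/4592 = -23851*(-18 - 3*(-125))/4592 = -23851*(-18 + 375)/4592 = -23851/4592*357 = -1216401/656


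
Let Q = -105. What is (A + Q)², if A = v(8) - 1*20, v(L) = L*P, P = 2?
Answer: 11881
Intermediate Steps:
v(L) = 2*L (v(L) = L*2 = 2*L)
A = -4 (A = 2*8 - 1*20 = 16 - 20 = -4)
(A + Q)² = (-4 - 105)² = (-109)² = 11881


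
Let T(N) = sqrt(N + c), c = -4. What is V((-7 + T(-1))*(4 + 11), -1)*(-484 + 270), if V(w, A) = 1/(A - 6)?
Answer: 214/7 ≈ 30.571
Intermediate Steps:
T(N) = sqrt(-4 + N) (T(N) = sqrt(N - 4) = sqrt(-4 + N))
V(w, A) = 1/(-6 + A)
V((-7 + T(-1))*(4 + 11), -1)*(-484 + 270) = (-484 + 270)/(-6 - 1) = -214/(-7) = -1/7*(-214) = 214/7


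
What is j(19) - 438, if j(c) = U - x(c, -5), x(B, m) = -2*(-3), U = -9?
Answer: -453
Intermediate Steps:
x(B, m) = 6
j(c) = -15 (j(c) = -9 - 1*6 = -9 - 6 = -15)
j(19) - 438 = -15 - 438 = -453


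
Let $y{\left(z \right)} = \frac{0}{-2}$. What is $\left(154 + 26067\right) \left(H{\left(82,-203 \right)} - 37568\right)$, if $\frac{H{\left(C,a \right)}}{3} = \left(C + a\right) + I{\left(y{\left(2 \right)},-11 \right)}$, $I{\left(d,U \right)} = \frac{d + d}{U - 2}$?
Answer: $-994588751$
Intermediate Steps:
$y{\left(z \right)} = 0$ ($y{\left(z \right)} = 0 \left(- \frac{1}{2}\right) = 0$)
$I{\left(d,U \right)} = \frac{2 d}{-2 + U}$
$H{\left(C,a \right)} = 3 C + 3 a$ ($H{\left(C,a \right)} = 3 \left(\left(C + a\right) + 2 \cdot 0 \frac{1}{-2 - 11}\right) = 3 \left(\left(C + a\right) + 2 \cdot 0 \frac{1}{-13}\right) = 3 \left(\left(C + a\right) + 2 \cdot 0 \left(- \frac{1}{13}\right)\right) = 3 \left(\left(C + a\right) + 0\right) = 3 \left(C + a\right) = 3 C + 3 a$)
$\left(154 + 26067\right) \left(H{\left(82,-203 \right)} - 37568\right) = \left(154 + 26067\right) \left(\left(3 \cdot 82 + 3 \left(-203\right)\right) - 37568\right) = 26221 \left(\left(246 - 609\right) - 37568\right) = 26221 \left(-363 - 37568\right) = 26221 \left(-37931\right) = -994588751$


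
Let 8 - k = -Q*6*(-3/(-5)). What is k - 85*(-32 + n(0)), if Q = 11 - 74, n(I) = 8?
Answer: 9106/5 ≈ 1821.2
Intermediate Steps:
Q = -63
k = -1094/5 (k = 8 - (-1)*(-378*(-3/(-5))) = 8 - (-1)*(-378*(-3*(-1/5))) = 8 - (-1)*(-378*3/5) = 8 - (-1)*(-63*18/5) = 8 - (-1)*(-1134)/5 = 8 - 1*1134/5 = 8 - 1134/5 = -1094/5 ≈ -218.80)
k - 85*(-32 + n(0)) = -1094/5 - 85*(-32 + 8) = -1094/5 - 85*(-24) = -1094/5 + 2040 = 9106/5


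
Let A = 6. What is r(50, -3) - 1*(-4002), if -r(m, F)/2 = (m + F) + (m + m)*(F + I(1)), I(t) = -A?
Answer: 5708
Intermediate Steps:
I(t) = -6 (I(t) = -1*6 = -6)
r(m, F) = -2*F - 2*m - 4*m*(-6 + F) (r(m, F) = -2*((m + F) + (m + m)*(F - 6)) = -2*((F + m) + (2*m)*(-6 + F)) = -2*((F + m) + 2*m*(-6 + F)) = -2*(F + m + 2*m*(-6 + F)) = -2*F - 2*m - 4*m*(-6 + F))
r(50, -3) - 1*(-4002) = (-2*(-3) + 22*50 - 4*(-3)*50) - 1*(-4002) = (6 + 1100 + 600) + 4002 = 1706 + 4002 = 5708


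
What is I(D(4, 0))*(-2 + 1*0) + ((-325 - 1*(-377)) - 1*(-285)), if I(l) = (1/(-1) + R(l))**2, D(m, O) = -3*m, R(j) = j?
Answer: -1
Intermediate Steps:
I(l) = (-1 + l)**2 (I(l) = (1/(-1) + l)**2 = (-1 + l)**2)
I(D(4, 0))*(-2 + 1*0) + ((-325 - 1*(-377)) - 1*(-285)) = (-1 - 3*4)**2*(-2 + 1*0) + ((-325 - 1*(-377)) - 1*(-285)) = (-1 - 12)**2*(-2 + 0) + ((-325 + 377) + 285) = (-13)**2*(-2) + (52 + 285) = 169*(-2) + 337 = -338 + 337 = -1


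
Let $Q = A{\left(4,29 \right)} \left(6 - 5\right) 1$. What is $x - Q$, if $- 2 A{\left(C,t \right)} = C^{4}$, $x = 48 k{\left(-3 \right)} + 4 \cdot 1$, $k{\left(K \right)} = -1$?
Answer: $84$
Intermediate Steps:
$x = -44$ ($x = 48 \left(-1\right) + 4 \cdot 1 = -48 + 4 = -44$)
$A{\left(C,t \right)} = - \frac{C^{4}}{2}$
$Q = -128$ ($Q = - \frac{4^{4}}{2} \left(6 - 5\right) 1 = \left(- \frac{1}{2}\right) 256 \cdot 1 \cdot 1 = \left(-128\right) 1 = -128$)
$x - Q = -44 - -128 = -44 + 128 = 84$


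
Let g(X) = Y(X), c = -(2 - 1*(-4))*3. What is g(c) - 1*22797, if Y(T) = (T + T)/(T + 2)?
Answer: -91179/4 ≈ -22795.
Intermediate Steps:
Y(T) = 2*T/(2 + T) (Y(T) = (2*T)/(2 + T) = 2*T/(2 + T))
c = -18 (c = -(2 + 4)*3 = -1*6*3 = -6*3 = -18)
g(X) = 2*X/(2 + X)
g(c) - 1*22797 = 2*(-18)/(2 - 18) - 1*22797 = 2*(-18)/(-16) - 22797 = 2*(-18)*(-1/16) - 22797 = 9/4 - 22797 = -91179/4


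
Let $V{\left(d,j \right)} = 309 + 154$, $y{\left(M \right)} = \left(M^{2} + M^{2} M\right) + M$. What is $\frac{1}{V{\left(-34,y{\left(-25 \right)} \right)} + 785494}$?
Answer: $\frac{1}{785957} \approx 1.2723 \cdot 10^{-6}$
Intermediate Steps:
$y{\left(M \right)} = M + M^{2} + M^{3}$ ($y{\left(M \right)} = \left(M^{2} + M^{3}\right) + M = M + M^{2} + M^{3}$)
$V{\left(d,j \right)} = 463$
$\frac{1}{V{\left(-34,y{\left(-25 \right)} \right)} + 785494} = \frac{1}{463 + 785494} = \frac{1}{785957}$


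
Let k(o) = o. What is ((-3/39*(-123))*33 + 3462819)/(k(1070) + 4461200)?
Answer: 22510353/29004755 ≈ 0.77609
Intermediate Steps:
((-3/39*(-123))*33 + 3462819)/(k(1070) + 4461200) = ((-3/39*(-123))*33 + 3462819)/(1070 + 4461200) = ((-3*1/39*(-123))*33 + 3462819)/4462270 = (-1/13*(-123)*33 + 3462819)*(1/4462270) = ((123/13)*33 + 3462819)*(1/4462270) = (4059/13 + 3462819)*(1/4462270) = (45020706/13)*(1/4462270) = 22510353/29004755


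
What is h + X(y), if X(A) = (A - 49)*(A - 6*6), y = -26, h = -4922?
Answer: -272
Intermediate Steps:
X(A) = (-49 + A)*(-36 + A) (X(A) = (-49 + A)*(A - 36) = (-49 + A)*(-36 + A))
h + X(y) = -4922 + (1764 + (-26)² - 85*(-26)) = -4922 + (1764 + 676 + 2210) = -4922 + 4650 = -272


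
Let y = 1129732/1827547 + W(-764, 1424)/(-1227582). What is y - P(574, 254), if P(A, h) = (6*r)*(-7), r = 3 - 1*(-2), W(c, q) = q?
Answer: 236255817262718/1121731900677 ≈ 210.62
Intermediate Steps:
r = 5 (r = 3 + 2 = 5)
P(A, h) = -210 (P(A, h) = (6*5)*(-7) = 30*(-7) = -210)
y = 692118120548/1121731900677 (y = 1129732/1827547 + 1424/(-1227582) = 1129732*(1/1827547) + 1424*(-1/1227582) = 1129732/1827547 - 712/613791 = 692118120548/1121731900677 ≈ 0.61701)
y - P(574, 254) = 692118120548/1121731900677 - 1*(-210) = 692118120548/1121731900677 + 210 = 236255817262718/1121731900677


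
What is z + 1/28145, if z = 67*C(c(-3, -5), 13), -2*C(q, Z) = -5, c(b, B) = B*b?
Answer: 9428577/56290 ≈ 167.50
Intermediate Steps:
C(q, Z) = 5/2 (C(q, Z) = -½*(-5) = 5/2)
z = 335/2 (z = 67*(5/2) = 335/2 ≈ 167.50)
z + 1/28145 = 335/2 + 1/28145 = 9428577/56290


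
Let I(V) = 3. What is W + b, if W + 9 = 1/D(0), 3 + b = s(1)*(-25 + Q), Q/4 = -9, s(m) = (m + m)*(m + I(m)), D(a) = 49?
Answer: -24499/49 ≈ -499.98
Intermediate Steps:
s(m) = 2*m*(3 + m) (s(m) = (m + m)*(m + 3) = (2*m)*(3 + m) = 2*m*(3 + m))
Q = -36 (Q = 4*(-9) = -36)
b = -491 (b = -3 + (2*1*(3 + 1))*(-25 - 36) = -3 + (2*1*4)*(-61) = -3 + 8*(-61) = -3 - 488 = -491)
W = -440/49 (W = -9 + 1/49 = -440/49 ≈ -8.9796)
W + b = -440/49 - 491 = -24499/49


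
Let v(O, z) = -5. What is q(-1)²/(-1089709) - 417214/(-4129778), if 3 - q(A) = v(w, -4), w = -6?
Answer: 227188772467/2250128127301 ≈ 0.10097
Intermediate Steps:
q(A) = 8 (q(A) = 3 - 1*(-5) = 3 + 5 = 8)
q(-1)²/(-1089709) - 417214/(-4129778) = 8²/(-1089709) - 417214/(-4129778) = 64*(-1/1089709) - 417214*(-1/4129778) = -64/1089709 + 208607/2064889 = 227188772467/2250128127301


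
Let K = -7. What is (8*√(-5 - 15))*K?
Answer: -112*I*√5 ≈ -250.44*I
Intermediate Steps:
(8*√(-5 - 15))*K = (8*√(-5 - 15))*(-7) = (8*√(-20))*(-7) = (8*(2*I*√5))*(-7) = (16*I*√5)*(-7) = -112*I*√5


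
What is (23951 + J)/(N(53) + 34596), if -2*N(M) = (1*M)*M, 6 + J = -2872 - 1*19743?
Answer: 2660/66383 ≈ 0.040070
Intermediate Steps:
J = -22621 (J = -6 + (-2872 - 1*19743) = -6 + (-2872 - 19743) = -6 - 22615 = -22621)
N(M) = -M**2/2 (N(M) = -1*M*M/2 = -M*M/2 = -M**2/2)
(23951 + J)/(N(53) + 34596) = (23951 - 22621)/(-1/2*53**2 + 34596) = 1330/(-1/2*2809 + 34596) = 1330/(-2809/2 + 34596) = 1330/(66383/2) = 1330*(2/66383) = 2660/66383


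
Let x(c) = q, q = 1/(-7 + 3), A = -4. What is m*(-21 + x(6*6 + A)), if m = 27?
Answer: -2295/4 ≈ -573.75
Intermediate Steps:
q = -1/4 (q = 1/(-4) = -1/4 ≈ -0.25000)
x(c) = -1/4
m*(-21 + x(6*6 + A)) = 27*(-21 - 1/4) = 27*(-85/4) = -2295/4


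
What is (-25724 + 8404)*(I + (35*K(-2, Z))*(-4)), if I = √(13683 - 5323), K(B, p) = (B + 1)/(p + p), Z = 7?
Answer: -173200 - 34640*√2090 ≈ -1.7568e+6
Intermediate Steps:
K(B, p) = (1 + B)/(2*p) (K(B, p) = (1 + B)/((2*p)) = (1 + B)*(1/(2*p)) = (1 + B)/(2*p))
I = 2*√2090 (I = √8360 = 2*√2090 ≈ 91.433)
(-25724 + 8404)*(I + (35*K(-2, Z))*(-4)) = (-25724 + 8404)*(2*√2090 + (35*((½)*(1 - 2)/7))*(-4)) = -17320*(2*√2090 + (35*((½)*(⅐)*(-1)))*(-4)) = -17320*(2*√2090 + (35*(-1/14))*(-4)) = -17320*(2*√2090 - 5/2*(-4)) = -17320*(2*√2090 + 10) = -17320*(10 + 2*√2090) = -173200 - 34640*√2090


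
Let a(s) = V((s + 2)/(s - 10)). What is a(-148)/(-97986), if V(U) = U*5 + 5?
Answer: -380/3870447 ≈ -9.8180e-5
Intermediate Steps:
V(U) = 5 + 5*U (V(U) = 5*U + 5 = 5 + 5*U)
a(s) = 5 + 5*(2 + s)/(-10 + s) (a(s) = 5 + 5*((s + 2)/(s - 10)) = 5 + 5*((2 + s)/(-10 + s)) = 5 + 5*(2 + s)/(-10 + s))
a(-148)/(-97986) = (10*(-4 - 148)/(-10 - 148))/(-97986) = (10*(-152)/(-158))*(-1/97986) = (10*(-1/158)*(-152))*(-1/97986) = (760/79)*(-1/97986) = -380/3870447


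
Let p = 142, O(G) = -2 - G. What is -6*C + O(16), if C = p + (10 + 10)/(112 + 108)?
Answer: -9576/11 ≈ -870.54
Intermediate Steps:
C = 1563/11 (C = 142 + (10 + 10)/(112 + 108) = 142 + 20/220 = 142 + 20*(1/220) = 142 + 1/11 = 1563/11 ≈ 142.09)
-6*C + O(16) = -6*1563/11 + (-2 - 1*16) = -9378/11 + (-2 - 16) = -9378/11 - 18 = -9576/11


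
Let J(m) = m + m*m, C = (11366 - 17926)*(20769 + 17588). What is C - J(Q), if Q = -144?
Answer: -251642512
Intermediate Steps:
C = -251621920 (C = -6560*38357 = -251621920)
J(m) = m + m²
C - J(Q) = -251621920 - (-144)*(1 - 144) = -251621920 - (-144)*(-143) = -251621920 - 1*20592 = -251621920 - 20592 = -251642512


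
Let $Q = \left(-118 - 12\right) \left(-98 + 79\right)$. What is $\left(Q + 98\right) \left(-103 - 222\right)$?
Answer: $-834600$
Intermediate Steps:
$Q = 2470$ ($Q = \left(-130\right) \left(-19\right) = 2470$)
$\left(Q + 98\right) \left(-103 - 222\right) = \left(2470 + 98\right) \left(-103 - 222\right) = 2568 \left(-103 - 222\right) = 2568 \left(-325\right) = -834600$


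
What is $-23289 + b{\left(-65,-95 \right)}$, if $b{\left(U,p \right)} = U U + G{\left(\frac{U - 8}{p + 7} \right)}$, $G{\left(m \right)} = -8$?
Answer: $-19072$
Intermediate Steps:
$b{\left(U,p \right)} = -8 + U^{2}$ ($b{\left(U,p \right)} = U U - 8 = U^{2} - 8 = -8 + U^{2}$)
$-23289 + b{\left(-65,-95 \right)} = -23289 - \left(8 - \left(-65\right)^{2}\right) = -23289 + \left(-8 + 4225\right) = -23289 + 4217 = -19072$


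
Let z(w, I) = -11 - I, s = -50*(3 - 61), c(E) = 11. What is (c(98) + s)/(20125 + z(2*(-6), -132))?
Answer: 2911/20246 ≈ 0.14378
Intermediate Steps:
s = 2900 (s = -50*(-58) = 2900)
(c(98) + s)/(20125 + z(2*(-6), -132)) = (11 + 2900)/(20125 + (-11 - 1*(-132))) = 2911/(20125 + (-11 + 132)) = 2911/(20125 + 121) = 2911/20246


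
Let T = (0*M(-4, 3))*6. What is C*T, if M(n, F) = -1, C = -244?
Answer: 0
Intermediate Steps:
T = 0 (T = (0*(-1))*6 = 0*6 = 0)
C*T = -244*0 = 0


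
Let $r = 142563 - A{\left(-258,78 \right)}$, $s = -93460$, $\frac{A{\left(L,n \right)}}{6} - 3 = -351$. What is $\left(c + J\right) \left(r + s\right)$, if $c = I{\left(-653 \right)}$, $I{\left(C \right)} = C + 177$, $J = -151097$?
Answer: $-7759173443$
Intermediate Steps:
$A{\left(L,n \right)} = -2088$ ($A{\left(L,n \right)} = 18 + 6 \left(-351\right) = 18 - 2106 = -2088$)
$r = 144651$ ($r = 142563 - -2088 = 142563 + 2088 = 144651$)
$I{\left(C \right)} = 177 + C$
$c = -476$ ($c = 177 - 653 = -476$)
$\left(c + J\right) \left(r + s\right) = \left(-476 - 151097\right) \left(144651 - 93460\right) = \left(-151573\right) 51191 = -7759173443$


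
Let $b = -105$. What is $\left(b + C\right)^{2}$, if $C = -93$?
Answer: $39204$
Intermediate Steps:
$\left(b + C\right)^{2} = \left(-105 - 93\right)^{2} = \left(-198\right)^{2} = 39204$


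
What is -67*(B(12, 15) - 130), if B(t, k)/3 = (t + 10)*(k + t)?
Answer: -110684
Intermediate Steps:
B(t, k) = 3*(10 + t)*(k + t) (B(t, k) = 3*((t + 10)*(k + t)) = 3*((10 + t)*(k + t)) = 3*(10 + t)*(k + t))
-67*(B(12, 15) - 130) = -67*((3*12**2 + 30*15 + 30*12 + 3*15*12) - 130) = -67*((3*144 + 450 + 360 + 540) - 130) = -67*((432 + 450 + 360 + 540) - 130) = -67*(1782 - 130) = -67*1652 = -110684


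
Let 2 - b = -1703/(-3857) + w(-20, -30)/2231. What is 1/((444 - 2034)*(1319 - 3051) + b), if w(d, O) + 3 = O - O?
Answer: 8604967/23697059944072 ≈ 3.6312e-7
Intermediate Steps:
w(d, O) = -3 (w(d, O) = -3 + (O - O) = -3 + 0 = -3)
b = 13422112/8604967 (b = 2 - (-1703/(-3857) - 3/2231) = 2 - (-1703*(-1/3857) - 3*1/2231) = 2 - (1703/3857 - 3/2231) = 2 - 1*3787822/8604967 = 2 - 3787822/8604967 = 13422112/8604967 ≈ 1.5598)
1/((444 - 2034)*(1319 - 3051) + b) = 1/((444 - 2034)*(1319 - 3051) + 13422112/8604967) = 1/(-1590*(-1732) + 13422112/8604967) = 1/(2753880 + 13422112/8604967) = 1/(23697059944072/8604967) = 8604967/23697059944072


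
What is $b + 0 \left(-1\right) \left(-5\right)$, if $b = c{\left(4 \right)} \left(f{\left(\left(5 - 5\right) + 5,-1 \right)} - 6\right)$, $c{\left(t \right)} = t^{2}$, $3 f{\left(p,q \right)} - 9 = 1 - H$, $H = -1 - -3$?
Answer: $- \frac{160}{3} \approx -53.333$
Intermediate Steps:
$H = 2$ ($H = -1 + 3 = 2$)
$f{\left(p,q \right)} = \frac{8}{3}$ ($f{\left(p,q \right)} = 3 + \frac{1 - 2}{3} = 3 + \frac{1}{3} \left(-1\right) = 3 - \frac{1}{3} = \frac{8}{3}$)
$b = - \frac{160}{3}$ ($b = 4^{2} \left(\frac{8}{3} - 6\right) = 16 \left(- \frac{10}{3}\right) = - \frac{160}{3} \approx -53.333$)
$b + 0 \left(-1\right) \left(-5\right) = - \frac{160}{3} + 0 \left(-1\right) \left(-5\right) = - \frac{160}{3} + 0 \left(-5\right) = - \frac{160}{3} + 0 = - \frac{160}{3}$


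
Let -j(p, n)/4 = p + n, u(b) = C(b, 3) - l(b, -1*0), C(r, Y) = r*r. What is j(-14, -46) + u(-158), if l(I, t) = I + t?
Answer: 25362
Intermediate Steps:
C(r, Y) = r²
u(b) = b² - b (u(b) = b² - (b - 1*0) = b² - (b + 0) = b² - b)
j(p, n) = -4*n - 4*p (j(p, n) = -4*(p + n) = -4*(n + p) = -4*n - 4*p)
j(-14, -46) + u(-158) = (-4*(-46) - 4*(-14)) - 158*(-1 - 158) = (184 + 56) - 158*(-159) = 240 + 25122 = 25362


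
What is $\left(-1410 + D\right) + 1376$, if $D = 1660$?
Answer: $1626$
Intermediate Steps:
$\left(-1410 + D\right) + 1376 = \left(-1410 + 1660\right) + 1376 = 250 + 1376 = 1626$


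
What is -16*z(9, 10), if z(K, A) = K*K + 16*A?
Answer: -3856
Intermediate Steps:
z(K, A) = K**2 + 16*A
-16*z(9, 10) = -16*(9**2 + 16*10) = -16*(81 + 160) = -16*241 = -3856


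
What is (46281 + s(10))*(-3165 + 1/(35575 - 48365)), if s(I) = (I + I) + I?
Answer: -1874685535161/12790 ≈ -1.4657e+8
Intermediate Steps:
s(I) = 3*I (s(I) = 2*I + I = 3*I)
(46281 + s(10))*(-3165 + 1/(35575 - 48365)) = (46281 + 3*10)*(-3165 + 1/(35575 - 48365)) = (46281 + 30)*(-3165 + 1/(-12790)) = 46311*(-3165 - 1/12790) = 46311*(-40480351/12790) = -1874685535161/12790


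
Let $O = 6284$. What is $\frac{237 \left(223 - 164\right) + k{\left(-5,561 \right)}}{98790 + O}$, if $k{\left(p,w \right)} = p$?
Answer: $\frac{6989}{52537} \approx 0.13303$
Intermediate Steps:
$\frac{237 \left(223 - 164\right) + k{\left(-5,561 \right)}}{98790 + O} = \frac{237 \left(223 - 164\right) - 5}{98790 + 6284} = \frac{237 \cdot 59 - 5}{105074} = \left(13983 - 5\right) \frac{1}{105074} = 13978 \cdot \frac{1}{105074} = \frac{6989}{52537}$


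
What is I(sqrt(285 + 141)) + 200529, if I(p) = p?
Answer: 200529 + sqrt(426) ≈ 2.0055e+5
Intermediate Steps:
I(sqrt(285 + 141)) + 200529 = sqrt(285 + 141) + 200529 = sqrt(426) + 200529 = 200529 + sqrt(426)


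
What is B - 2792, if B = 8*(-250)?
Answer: -4792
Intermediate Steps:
B = -2000
B - 2792 = -2000 - 2792 = -4792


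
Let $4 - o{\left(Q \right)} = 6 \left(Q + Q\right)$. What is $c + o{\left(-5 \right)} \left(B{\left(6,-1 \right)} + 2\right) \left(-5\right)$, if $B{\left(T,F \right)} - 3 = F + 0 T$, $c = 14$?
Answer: $-1266$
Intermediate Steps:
$B{\left(T,F \right)} = 3 + F$ ($B{\left(T,F \right)} = 3 + \left(F + 0 T\right) = 3 + \left(F + 0\right) = 3 + F$)
$o{\left(Q \right)} = 4 - 12 Q$ ($o{\left(Q \right)} = 4 - 6 \left(Q + Q\right) = 4 - 6 \cdot 2 Q = 4 - 12 Q$)
$c + o{\left(-5 \right)} \left(B{\left(6,-1 \right)} + 2\right) \left(-5\right) = 14 + \left(4 - -60\right) \left(\left(3 - 1\right) + 2\right) \left(-5\right) = 14 + \left(4 + 60\right) \left(2 + 2\right) \left(-5\right) = 14 + 64 \cdot 4 \left(-5\right) = 14 + 256 \left(-5\right) = 14 - 1280 = -1266$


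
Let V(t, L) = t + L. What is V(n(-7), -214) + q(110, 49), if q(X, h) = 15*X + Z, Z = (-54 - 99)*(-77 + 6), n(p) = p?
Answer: 12292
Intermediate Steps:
Z = 10863 (Z = -153*(-71) = 10863)
q(X, h) = 10863 + 15*X (q(X, h) = 15*X + 10863 = 10863 + 15*X)
V(t, L) = L + t
V(n(-7), -214) + q(110, 49) = (-214 - 7) + (10863 + 15*110) = -221 + (10863 + 1650) = -221 + 12513 = 12292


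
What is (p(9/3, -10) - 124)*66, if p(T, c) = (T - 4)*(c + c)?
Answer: -6864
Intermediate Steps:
p(T, c) = 2*c*(-4 + T) (p(T, c) = (-4 + T)*(2*c) = 2*c*(-4 + T))
(p(9/3, -10) - 124)*66 = (2*(-10)*(-4 + 9/3) - 124)*66 = (2*(-10)*(-4 + 9*(⅓)) - 124)*66 = (2*(-10)*(-4 + 3) - 124)*66 = (2*(-10)*(-1) - 124)*66 = (20 - 124)*66 = -104*66 = -6864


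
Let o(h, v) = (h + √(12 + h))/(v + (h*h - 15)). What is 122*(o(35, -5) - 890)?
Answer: -26166926/241 + 122*√47/1205 ≈ -1.0858e+5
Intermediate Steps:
o(h, v) = (h + √(12 + h))/(-15 + v + h²) (o(h, v) = (h + √(12 + h))/(v + (h² - 15)) = (h + √(12 + h))/(v + (-15 + h²)) = (h + √(12 + h))/(-15 + v + h²))
122*(o(35, -5) - 890) = 122*((35 + √(12 + 35))/(-15 - 5 + 35²) - 890) = 122*((35 + √47)/(-15 - 5 + 1225) - 890) = 122*((35 + √47)/1205 - 890) = 122*((7/241 + √47/1205) - 890) = 122*(-214483/241 + √47/1205) = -26166926/241 + 122*√47/1205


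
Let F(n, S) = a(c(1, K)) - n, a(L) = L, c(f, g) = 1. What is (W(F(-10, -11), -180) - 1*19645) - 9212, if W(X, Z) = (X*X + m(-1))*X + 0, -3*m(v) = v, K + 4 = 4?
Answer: -82567/3 ≈ -27522.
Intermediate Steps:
K = 0 (K = -4 + 4 = 0)
m(v) = -v/3
F(n, S) = 1 - n
W(X, Z) = X*(⅓ + X²) (W(X, Z) = (X*X - ⅓*(-1))*X + 0 = (X² + ⅓)*X + 0 = (⅓ + X²)*X + 0 = X*(⅓ + X²) + 0 = X*(⅓ + X²))
(W(F(-10, -11), -180) - 1*19645) - 9212 = (((1 - 1*(-10))³ + (1 - 1*(-10))/3) - 1*19645) - 9212 = (((1 + 10)³ + (1 + 10)/3) - 19645) - 9212 = ((11³ + (⅓)*11) - 19645) - 9212 = ((1331 + 11/3) - 19645) - 9212 = (4004/3 - 19645) - 9212 = -54931/3 - 9212 = -82567/3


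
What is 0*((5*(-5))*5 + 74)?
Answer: 0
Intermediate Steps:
0*((5*(-5))*5 + 74) = 0*(-25*5 + 74) = 0*(-125 + 74) = 0*(-51) = 0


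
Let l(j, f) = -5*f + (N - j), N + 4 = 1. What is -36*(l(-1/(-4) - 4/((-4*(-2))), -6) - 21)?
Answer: -225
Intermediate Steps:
N = -3 (N = -4 + 1 = -3)
l(j, f) = -3 - j - 5*f (l(j, f) = -5*f + (-3 - j) = -3 - j - 5*f)
-36*(l(-1/(-4) - 4/((-4*(-2))), -6) - 21) = -36*((-3 - (-1/(-4) - 4/((-4*(-2)))) - 5*(-6)) - 21) = -36*((-3 - (-1*(-¼) - 4/8) + 30) - 21) = -36*((-3 - (¼ - 4*⅛) + 30) - 21) = -36*((-3 - (¼ - ½) + 30) - 21) = -36*((-3 - 1*(-¼) + 30) - 21) = -36*((-3 + ¼ + 30) - 21) = -36*(109/4 - 21) = -36*25/4 = -225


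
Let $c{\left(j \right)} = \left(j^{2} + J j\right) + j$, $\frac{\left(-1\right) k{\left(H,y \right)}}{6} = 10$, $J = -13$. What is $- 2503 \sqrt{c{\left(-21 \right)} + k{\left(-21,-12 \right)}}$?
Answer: $- 2503 \sqrt{633} \approx -62974.0$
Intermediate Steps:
$k{\left(H,y \right)} = -60$ ($k{\left(H,y \right)} = \left(-6\right) 10 = -60$)
$c{\left(j \right)} = j^{2} - 12 j$ ($c{\left(j \right)} = \left(j^{2} - 13 j\right) + j = j^{2} - 12 j$)
$- 2503 \sqrt{c{\left(-21 \right)} + k{\left(-21,-12 \right)}} = - 2503 \sqrt{- 21 \left(-12 - 21\right) - 60} = - 2503 \sqrt{\left(-21\right) \left(-33\right) - 60} = - 2503 \sqrt{693 - 60} = - 2503 \sqrt{633}$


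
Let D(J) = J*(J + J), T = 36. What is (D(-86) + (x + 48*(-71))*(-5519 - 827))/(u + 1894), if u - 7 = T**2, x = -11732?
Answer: 96093232/3197 ≈ 30057.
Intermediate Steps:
D(J) = 2*J**2 (D(J) = J*(2*J) = 2*J**2)
u = 1303 (u = 7 + 36**2 = 7 + 1296 = 1303)
(D(-86) + (x + 48*(-71))*(-5519 - 827))/(u + 1894) = (2*(-86)**2 + (-11732 + 48*(-71))*(-5519 - 827))/(1303 + 1894) = (2*7396 + (-11732 - 3408)*(-6346))/3197 = (14792 - 15140*(-6346))*(1/3197) = (14792 + 96078440)*(1/3197) = 96093232*(1/3197) = 96093232/3197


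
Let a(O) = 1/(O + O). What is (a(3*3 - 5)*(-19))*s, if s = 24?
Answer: -57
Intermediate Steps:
a(O) = 1/(2*O)
(a(3*3 - 5)*(-19))*s = ((1/(2*(3*3 - 5)))*(-19))*24 = ((1/(2*(9 - 5)))*(-19))*24 = (((½)/4)*(-19))*24 = (((½)*(¼))*(-19))*24 = ((⅛)*(-19))*24 = -19/8*24 = -57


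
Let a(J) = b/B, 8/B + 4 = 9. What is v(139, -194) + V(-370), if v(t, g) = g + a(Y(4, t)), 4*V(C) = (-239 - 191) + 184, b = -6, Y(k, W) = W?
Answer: -1037/4 ≈ -259.25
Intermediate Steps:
B = 8/5 (B = 8/(-4 + 9) = 8/5 ≈ 1.6000)
V(C) = -123/2 (V(C) = ((-239 - 191) + 184)/4 = (-430 + 184)/4 = (¼)*(-246) = -123/2)
a(J) = -15/4 (a(J) = -6/8/5 = -6*5/8 = -15/4)
v(t, g) = -15/4 + g (v(t, g) = g - 15/4 = -15/4 + g)
v(139, -194) + V(-370) = (-15/4 - 194) - 123/2 = -791/4 - 123/2 = -1037/4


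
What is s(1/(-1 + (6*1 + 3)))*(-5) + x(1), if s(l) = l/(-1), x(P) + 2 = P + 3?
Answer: 21/8 ≈ 2.6250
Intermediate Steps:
x(P) = 1 + P (x(P) = -2 + (P + 3) = -2 + (3 + P) = 1 + P)
s(l) = -l (s(l) = l*(-1) = -l)
s(1/(-1 + (6*1 + 3)))*(-5) + x(1) = -1/(-1 + (6*1 + 3))*(-5) + (1 + 1) = -1/(-1 + (6 + 3))*(-5) + 2 = -1/(-1 + 9)*(-5) + 2 = -1/8*(-5) + 2 = 5/8 + 2 = 21/8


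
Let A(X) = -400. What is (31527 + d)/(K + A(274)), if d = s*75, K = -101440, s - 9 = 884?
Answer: -49251/50920 ≈ -0.96722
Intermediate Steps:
s = 893 (s = 9 + 884 = 893)
d = 66975 (d = 893*75 = 66975)
(31527 + d)/(K + A(274)) = (31527 + 66975)/(-101440 - 400) = 98502/(-101840) = 98502*(-1/101840) = -49251/50920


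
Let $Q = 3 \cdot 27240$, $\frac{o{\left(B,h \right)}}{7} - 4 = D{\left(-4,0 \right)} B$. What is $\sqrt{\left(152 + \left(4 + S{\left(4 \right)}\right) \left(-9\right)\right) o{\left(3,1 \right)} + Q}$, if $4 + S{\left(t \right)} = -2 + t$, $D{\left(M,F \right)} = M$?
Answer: $2 \sqrt{18554} \approx 272.43$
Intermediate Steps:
$S{\left(t \right)} = -6 + t$ ($S{\left(t \right)} = -4 + \left(-2 + t\right) = -6 + t$)
$o{\left(B,h \right)} = 28 - 28 B$ ($o{\left(B,h \right)} = 28 + 7 \left(- 4 B\right) = 28 - 28 B$)
$Q = 81720$
$\sqrt{\left(152 + \left(4 + S{\left(4 \right)}\right) \left(-9\right)\right) o{\left(3,1 \right)} + Q} = \sqrt{\left(152 + \left(4 + \left(-6 + 4\right)\right) \left(-9\right)\right) \left(28 - 84\right) + 81720} = \sqrt{\left(152 + \left(4 - 2\right) \left(-9\right)\right) \left(28 - 84\right) + 81720} = \sqrt{\left(152 + 2 \left(-9\right)\right) \left(-56\right) + 81720} = \sqrt{\left(152 - 18\right) \left(-56\right) + 81720} = \sqrt{134 \left(-56\right) + 81720} = \sqrt{-7504 + 81720} = \sqrt{74216} = 2 \sqrt{18554}$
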